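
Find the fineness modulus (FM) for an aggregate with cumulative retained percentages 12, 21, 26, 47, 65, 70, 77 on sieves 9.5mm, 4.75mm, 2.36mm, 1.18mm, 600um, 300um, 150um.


FM = sum(cumulative % retained) / 100
= 318 / 100
= 3.18

3.18


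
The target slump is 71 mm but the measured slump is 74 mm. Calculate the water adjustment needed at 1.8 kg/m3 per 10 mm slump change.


Difference = 71 - 74 = -3 mm
Water adjustment = -3 * 1.8 / 10 = -0.5 kg/m3

-0.5


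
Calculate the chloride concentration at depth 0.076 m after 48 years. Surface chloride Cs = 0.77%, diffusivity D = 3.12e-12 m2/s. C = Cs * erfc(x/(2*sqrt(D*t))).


t_seconds = 48 * 365.25 * 24 * 3600 = 1514764800.0 s
arg = 0.076 / (2 * sqrt(3.12e-12 * 1514764800.0))
= 0.5528
erfc(0.5528) = 0.4344
C = 0.77 * 0.4344 = 0.3345%

0.3345


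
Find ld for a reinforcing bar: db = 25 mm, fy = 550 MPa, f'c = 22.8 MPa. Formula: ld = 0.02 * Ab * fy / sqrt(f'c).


Ab = pi * 25^2 / 4 = 490.874 mm2
ld = 0.02 * 490.874 * 550 / sqrt(22.8)
= 1130.8 mm

1130.8


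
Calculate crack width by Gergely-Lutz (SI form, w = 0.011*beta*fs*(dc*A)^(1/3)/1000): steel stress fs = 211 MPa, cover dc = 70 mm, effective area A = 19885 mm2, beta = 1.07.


w = 0.011 * beta * fs * (dc * A)^(1/3) / 1000
= 0.011 * 1.07 * 211 * (70 * 19885)^(1/3) / 1000
= 0.277 mm

0.277


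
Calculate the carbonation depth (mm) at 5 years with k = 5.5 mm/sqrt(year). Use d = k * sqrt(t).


depth = k * sqrt(t)
= 5.5 * sqrt(5)
= 12.3 mm

12.3


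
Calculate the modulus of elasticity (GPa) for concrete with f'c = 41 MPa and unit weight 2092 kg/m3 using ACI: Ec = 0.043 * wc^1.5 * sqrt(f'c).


Ec = 0.043 * 2092^1.5 * sqrt(41) / 1000
= 26.35 GPa

26.35


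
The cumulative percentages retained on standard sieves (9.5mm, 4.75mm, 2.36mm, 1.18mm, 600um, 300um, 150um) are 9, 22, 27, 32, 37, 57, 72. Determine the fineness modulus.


FM = sum(cumulative % retained) / 100
= 256 / 100
= 2.56

2.56


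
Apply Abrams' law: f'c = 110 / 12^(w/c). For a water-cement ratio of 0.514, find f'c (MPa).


f'c = 110 / 12^0.514
= 110 / 3.587
= 30.67 MPa

30.67


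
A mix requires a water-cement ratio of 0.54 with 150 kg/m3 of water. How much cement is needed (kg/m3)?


Cement = water / (w/c)
= 150 / 0.54
= 277.8 kg/m3

277.8


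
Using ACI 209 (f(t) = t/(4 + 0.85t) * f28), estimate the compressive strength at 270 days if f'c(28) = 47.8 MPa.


f(270) = 270 / (4 + 0.85 * 270) * 47.8
= 270 / 233.5 * 47.8
= 55.27 MPa

55.27


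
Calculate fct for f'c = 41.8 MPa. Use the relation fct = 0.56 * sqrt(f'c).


fct = 0.56 * sqrt(41.8)
= 0.56 * 6.465
= 3.621 MPa

3.621


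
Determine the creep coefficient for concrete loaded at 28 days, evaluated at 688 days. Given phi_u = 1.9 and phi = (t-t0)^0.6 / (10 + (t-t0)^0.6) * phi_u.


dt = 688 - 28 = 660
phi = 660^0.6 / (10 + 660^0.6) * 1.9
= 1.579

1.579


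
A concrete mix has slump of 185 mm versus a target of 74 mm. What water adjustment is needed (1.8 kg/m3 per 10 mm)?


Difference = 74 - 185 = -111 mm
Water adjustment = -111 * 1.8 / 10 = -20.0 kg/m3

-20.0


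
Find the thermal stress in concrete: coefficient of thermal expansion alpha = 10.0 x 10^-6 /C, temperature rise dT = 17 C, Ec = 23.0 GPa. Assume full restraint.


sigma = alpha * dT * Ec
= 10.0e-6 * 17 * 23.0 * 1000
= 3.91 MPa

3.91


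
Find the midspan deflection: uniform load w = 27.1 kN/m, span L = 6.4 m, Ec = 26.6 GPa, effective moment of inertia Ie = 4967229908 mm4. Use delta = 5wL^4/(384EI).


Convert: L = 6.4 m = 6400 mm, Ec = 26.6 GPa = 26600 MPa
delta = 5 * 27.1 * 6400^4 / (384 * 26600 * 4967229908)
= 4.48 mm

4.48


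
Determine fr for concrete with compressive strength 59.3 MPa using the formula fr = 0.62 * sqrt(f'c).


fr = 0.62 * sqrt(59.3)
= 4.774 MPa

4.774


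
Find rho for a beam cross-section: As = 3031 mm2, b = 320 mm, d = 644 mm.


rho = As / (b * d)
= 3031 / (320 * 644)
= 0.0147

0.0147


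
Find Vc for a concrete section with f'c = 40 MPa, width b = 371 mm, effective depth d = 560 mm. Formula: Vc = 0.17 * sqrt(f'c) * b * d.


Vc = 0.17 * sqrt(40) * 371 * 560 / 1000
= 223.38 kN

223.38


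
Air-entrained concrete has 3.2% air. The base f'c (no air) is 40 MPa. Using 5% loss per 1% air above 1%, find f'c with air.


Strength loss = (3.2 - 1) * 5 = 11.0%
f'c = 40 * (1 - 11.0/100)
= 35.6 MPa

35.6


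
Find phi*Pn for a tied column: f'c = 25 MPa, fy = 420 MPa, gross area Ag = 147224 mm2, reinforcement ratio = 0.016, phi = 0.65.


Ast = rho * Ag = 0.016 * 147224 = 2355.584 mm2
phi*Pn = 0.65 * 0.80 * (0.85 * 25 * (147224 - 2355.584) + 420 * 2355.584) / 1000
= 2115.26 kN

2115.26


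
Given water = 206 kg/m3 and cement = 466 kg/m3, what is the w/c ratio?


w/c = water / cement
w/c = 206 / 466 = 0.442

0.442


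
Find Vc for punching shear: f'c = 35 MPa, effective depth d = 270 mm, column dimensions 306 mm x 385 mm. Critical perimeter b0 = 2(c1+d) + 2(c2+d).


b0 = 2*(306 + 270) + 2*(385 + 270) = 2462 mm
Vc = 0.33 * sqrt(35) * 2462 * 270 / 1000
= 1297.78 kN

1297.78


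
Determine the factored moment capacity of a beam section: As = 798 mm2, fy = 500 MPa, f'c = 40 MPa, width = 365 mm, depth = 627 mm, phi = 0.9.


a = As * fy / (0.85 * f'c * b)
= 798 * 500 / (0.85 * 40 * 365)
= 32.1515 mm
Mn = As * fy * (d - a/2) / 10^6
= 243.7588 kN-m
phi*Mn = 0.9 * 243.7588 = 219.38 kN-m

219.38


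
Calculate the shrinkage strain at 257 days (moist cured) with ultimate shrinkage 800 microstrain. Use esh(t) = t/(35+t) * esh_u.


esh(257) = 257 / (35 + 257) * 800
= 257 / 292 * 800
= 704.1 microstrain

704.1


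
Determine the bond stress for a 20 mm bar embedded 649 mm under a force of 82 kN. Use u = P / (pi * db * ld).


u = P / (pi * db * ld)
= 82 * 1000 / (pi * 20 * 649)
= 2.011 MPa

2.011


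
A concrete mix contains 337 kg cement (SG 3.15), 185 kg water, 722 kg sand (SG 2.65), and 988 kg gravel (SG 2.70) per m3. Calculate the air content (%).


Vol cement = 337 / (3.15 * 1000) = 0.106984 m3
Vol water = 185 / 1000 = 0.185 m3
Vol sand = 722 / (2.65 * 1000) = 0.272453 m3
Vol gravel = 988 / (2.70 * 1000) = 0.365926 m3
Total solid + water volume = 0.930363 m3
Air = (1 - 0.930363) * 100 = 6.96%

6.96


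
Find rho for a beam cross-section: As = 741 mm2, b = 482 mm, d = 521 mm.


rho = As / (b * d)
= 741 / (482 * 521)
= 0.003

0.003


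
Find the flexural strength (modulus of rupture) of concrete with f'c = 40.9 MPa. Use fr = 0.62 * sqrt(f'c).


fr = 0.62 * sqrt(40.9)
= 3.965 MPa

3.965


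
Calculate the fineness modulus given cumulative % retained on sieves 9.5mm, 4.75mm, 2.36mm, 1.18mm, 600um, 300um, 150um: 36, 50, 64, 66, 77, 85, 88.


FM = sum(cumulative % retained) / 100
= 466 / 100
= 4.66

4.66


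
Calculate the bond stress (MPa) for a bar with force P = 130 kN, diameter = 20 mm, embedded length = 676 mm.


u = P / (pi * db * ld)
= 130 * 1000 / (pi * 20 * 676)
= 3.061 MPa

3.061


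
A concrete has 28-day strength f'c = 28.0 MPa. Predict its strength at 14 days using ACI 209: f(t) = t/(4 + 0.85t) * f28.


f(14) = 14 / (4 + 0.85 * 14) * 28.0
= 14 / 15.9 * 28.0
= 24.65 MPa

24.65


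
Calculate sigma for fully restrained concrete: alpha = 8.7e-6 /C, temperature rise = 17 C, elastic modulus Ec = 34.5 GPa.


sigma = alpha * dT * Ec
= 8.7e-6 * 17 * 34.5 * 1000
= 5.103 MPa

5.103


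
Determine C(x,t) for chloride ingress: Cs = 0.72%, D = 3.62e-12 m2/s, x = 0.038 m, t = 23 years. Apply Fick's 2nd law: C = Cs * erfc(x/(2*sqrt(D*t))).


t_seconds = 23 * 365.25 * 24 * 3600 = 725824800.0 s
arg = 0.038 / (2 * sqrt(3.62e-12 * 725824800.0))
= 0.3707
erfc(0.3707) = 0.6001
C = 0.72 * 0.6001 = 0.4321%

0.4321


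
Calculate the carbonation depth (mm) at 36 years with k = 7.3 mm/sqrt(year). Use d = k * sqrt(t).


depth = k * sqrt(t)
= 7.3 * sqrt(36)
= 43.8 mm

43.8


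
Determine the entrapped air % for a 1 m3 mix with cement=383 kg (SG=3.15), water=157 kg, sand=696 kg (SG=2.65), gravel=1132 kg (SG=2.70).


Vol cement = 383 / (3.15 * 1000) = 0.121587 m3
Vol water = 157 / 1000 = 0.157 m3
Vol sand = 696 / (2.65 * 1000) = 0.262642 m3
Vol gravel = 1132 / (2.70 * 1000) = 0.419259 m3
Total solid + water volume = 0.960488 m3
Air = (1 - 0.960488) * 100 = 3.95%

3.95


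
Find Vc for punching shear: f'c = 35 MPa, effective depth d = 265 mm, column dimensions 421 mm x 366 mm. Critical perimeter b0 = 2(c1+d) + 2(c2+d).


b0 = 2*(421 + 265) + 2*(366 + 265) = 2634 mm
Vc = 0.33 * sqrt(35) * 2634 * 265 / 1000
= 1362.73 kN

1362.73


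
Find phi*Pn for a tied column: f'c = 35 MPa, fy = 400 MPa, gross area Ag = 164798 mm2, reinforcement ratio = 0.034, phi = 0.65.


Ast = rho * Ag = 0.034 * 164798 = 5603.132 mm2
phi*Pn = 0.65 * 0.80 * (0.85 * 35 * (164798 - 5603.132) + 400 * 5603.132) / 1000
= 3628.2 kN

3628.2


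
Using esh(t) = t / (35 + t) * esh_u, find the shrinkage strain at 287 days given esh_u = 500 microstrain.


esh(287) = 287 / (35 + 287) * 500
= 287 / 322 * 500
= 445.7 microstrain

445.7


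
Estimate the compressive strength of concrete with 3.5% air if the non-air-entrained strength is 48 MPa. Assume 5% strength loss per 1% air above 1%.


Strength loss = (3.5 - 1) * 5 = 12.5%
f'c = 48 * (1 - 12.5/100)
= 42.0 MPa

42.0


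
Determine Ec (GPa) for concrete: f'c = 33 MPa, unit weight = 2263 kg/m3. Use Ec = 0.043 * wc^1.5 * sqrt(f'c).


Ec = 0.043 * 2263^1.5 * sqrt(33) / 1000
= 26.59 GPa

26.59


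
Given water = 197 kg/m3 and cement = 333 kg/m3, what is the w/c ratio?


w/c = water / cement
w/c = 197 / 333 = 0.592

0.592


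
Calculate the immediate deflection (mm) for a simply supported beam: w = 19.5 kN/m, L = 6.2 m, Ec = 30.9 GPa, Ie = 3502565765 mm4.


Convert: L = 6.2 m = 6200 mm, Ec = 30.9 GPa = 30900 MPa
delta = 5 * 19.5 * 6200^4 / (384 * 30900 * 3502565765)
= 3.47 mm

3.47


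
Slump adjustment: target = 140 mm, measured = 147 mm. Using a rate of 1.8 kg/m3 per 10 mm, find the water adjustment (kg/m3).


Difference = 140 - 147 = -7 mm
Water adjustment = -7 * 1.8 / 10 = -1.3 kg/m3

-1.3


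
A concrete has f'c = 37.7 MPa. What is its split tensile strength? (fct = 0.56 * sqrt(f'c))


fct = 0.56 * sqrt(37.7)
= 0.56 * 6.14
= 3.438 MPa

3.438


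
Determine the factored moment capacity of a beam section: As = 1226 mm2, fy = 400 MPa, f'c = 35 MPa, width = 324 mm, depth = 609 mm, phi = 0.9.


a = As * fy / (0.85 * f'c * b)
= 1226 * 400 / (0.85 * 35 * 324)
= 50.8766 mm
Mn = As * fy * (d - a/2) / 10^6
= 286.1786 kN-m
phi*Mn = 0.9 * 286.1786 = 257.56 kN-m

257.56


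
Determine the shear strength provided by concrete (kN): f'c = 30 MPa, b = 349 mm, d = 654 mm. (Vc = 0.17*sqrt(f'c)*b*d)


Vc = 0.17 * sqrt(30) * 349 * 654 / 1000
= 212.53 kN

212.53


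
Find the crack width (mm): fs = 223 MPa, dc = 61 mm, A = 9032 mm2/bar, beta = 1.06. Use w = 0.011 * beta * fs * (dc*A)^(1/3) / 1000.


w = 0.011 * beta * fs * (dc * A)^(1/3) / 1000
= 0.011 * 1.06 * 223 * (61 * 9032)^(1/3) / 1000
= 0.213 mm

0.213


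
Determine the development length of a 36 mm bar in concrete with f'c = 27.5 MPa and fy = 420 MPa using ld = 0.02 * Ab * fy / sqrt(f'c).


Ab = pi * 36^2 / 4 = 1017.876 mm2
ld = 0.02 * 1017.876 * 420 / sqrt(27.5)
= 1630.5 mm

1630.5


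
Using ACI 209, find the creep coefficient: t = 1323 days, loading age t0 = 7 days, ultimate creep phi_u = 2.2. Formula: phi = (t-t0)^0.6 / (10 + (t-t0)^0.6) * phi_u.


dt = 1323 - 7 = 1316
phi = 1316^0.6 / (10 + 1316^0.6) * 2.2
= 1.939

1.939


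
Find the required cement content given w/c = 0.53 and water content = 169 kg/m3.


Cement = water / (w/c)
= 169 / 0.53
= 318.9 kg/m3

318.9


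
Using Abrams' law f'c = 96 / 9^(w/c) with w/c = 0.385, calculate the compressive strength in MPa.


f'c = 96 / 9^0.385
= 96 / 2.33
= 41.2 MPa

41.2


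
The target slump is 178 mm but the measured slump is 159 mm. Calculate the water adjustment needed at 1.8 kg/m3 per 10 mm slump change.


Difference = 178 - 159 = 19 mm
Water adjustment = 19 * 1.8 / 10 = 3.4 kg/m3

3.4


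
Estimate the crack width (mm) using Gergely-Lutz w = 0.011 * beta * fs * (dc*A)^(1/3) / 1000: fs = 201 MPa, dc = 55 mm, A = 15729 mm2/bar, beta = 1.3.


w = 0.011 * beta * fs * (dc * A)^(1/3) / 1000
= 0.011 * 1.3 * 201 * (55 * 15729)^(1/3) / 1000
= 0.274 mm

0.274


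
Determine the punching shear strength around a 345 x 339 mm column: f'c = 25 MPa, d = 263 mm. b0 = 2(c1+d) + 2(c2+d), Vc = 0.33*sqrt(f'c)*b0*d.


b0 = 2*(345 + 263) + 2*(339 + 263) = 2420 mm
Vc = 0.33 * sqrt(25) * 2420 * 263 / 1000
= 1050.16 kN

1050.16


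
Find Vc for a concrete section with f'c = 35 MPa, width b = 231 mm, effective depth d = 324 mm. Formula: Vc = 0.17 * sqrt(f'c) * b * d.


Vc = 0.17 * sqrt(35) * 231 * 324 / 1000
= 75.27 kN

75.27


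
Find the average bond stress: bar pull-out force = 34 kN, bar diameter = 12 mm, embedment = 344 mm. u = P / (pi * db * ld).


u = P / (pi * db * ld)
= 34 * 1000 / (pi * 12 * 344)
= 2.622 MPa

2.622


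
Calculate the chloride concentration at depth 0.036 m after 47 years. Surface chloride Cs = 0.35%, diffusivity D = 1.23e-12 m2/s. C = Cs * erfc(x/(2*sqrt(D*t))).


t_seconds = 47 * 365.25 * 24 * 3600 = 1483207200.0 s
arg = 0.036 / (2 * sqrt(1.23e-12 * 1483207200.0))
= 0.4214
erfc(0.4214) = 0.5512
C = 0.35 * 0.5512 = 0.1929%

0.1929


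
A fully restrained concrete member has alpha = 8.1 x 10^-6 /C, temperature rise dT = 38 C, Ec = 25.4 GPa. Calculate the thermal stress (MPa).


sigma = alpha * dT * Ec
= 8.1e-6 * 38 * 25.4 * 1000
= 7.818 MPa

7.818


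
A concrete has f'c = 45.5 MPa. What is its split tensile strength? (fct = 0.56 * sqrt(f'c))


fct = 0.56 * sqrt(45.5)
= 0.56 * 6.745
= 3.777 MPa

3.777


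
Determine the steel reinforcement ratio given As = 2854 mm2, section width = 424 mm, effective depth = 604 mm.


rho = As / (b * d)
= 2854 / (424 * 604)
= 0.0111

0.0111


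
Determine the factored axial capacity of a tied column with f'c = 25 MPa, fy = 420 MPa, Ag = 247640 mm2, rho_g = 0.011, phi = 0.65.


Ast = rho * Ag = 0.011 * 247640 = 2724.04 mm2
phi*Pn = 0.65 * 0.80 * (0.85 * 25 * (247640 - 2724.04) + 420 * 2724.04) / 1000
= 3301.25 kN

3301.25


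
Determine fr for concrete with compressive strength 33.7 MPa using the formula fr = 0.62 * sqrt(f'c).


fr = 0.62 * sqrt(33.7)
= 3.599 MPa

3.599


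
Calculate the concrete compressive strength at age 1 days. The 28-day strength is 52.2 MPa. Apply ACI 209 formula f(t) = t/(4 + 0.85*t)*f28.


f(1) = 1 / (4 + 0.85 * 1) * 52.2
= 1 / 4.85 * 52.2
= 10.76 MPa

10.76


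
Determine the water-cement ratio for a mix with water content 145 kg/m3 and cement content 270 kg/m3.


w/c = water / cement
w/c = 145 / 270 = 0.537

0.537


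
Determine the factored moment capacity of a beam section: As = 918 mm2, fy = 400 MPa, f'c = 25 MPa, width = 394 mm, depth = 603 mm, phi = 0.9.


a = As * fy / (0.85 * f'c * b)
= 918 * 400 / (0.85 * 25 * 394)
= 43.8579 mm
Mn = As * fy * (d - a/2) / 10^6
= 213.3693 kN-m
phi*Mn = 0.9 * 213.3693 = 192.03 kN-m

192.03


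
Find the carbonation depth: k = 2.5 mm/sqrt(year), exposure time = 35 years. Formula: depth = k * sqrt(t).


depth = k * sqrt(t)
= 2.5 * sqrt(35)
= 14.79 mm

14.79


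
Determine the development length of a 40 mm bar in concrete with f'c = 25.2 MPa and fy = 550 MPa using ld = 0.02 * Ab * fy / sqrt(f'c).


Ab = pi * 40^2 / 4 = 1256.637 mm2
ld = 0.02 * 1256.637 * 550 / sqrt(25.2)
= 2753.6 mm

2753.6


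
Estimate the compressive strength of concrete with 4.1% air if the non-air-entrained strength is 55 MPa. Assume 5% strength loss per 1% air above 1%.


Strength loss = (4.1 - 1) * 5 = 15.5%
f'c = 55 * (1 - 15.5/100)
= 46.48 MPa

46.48


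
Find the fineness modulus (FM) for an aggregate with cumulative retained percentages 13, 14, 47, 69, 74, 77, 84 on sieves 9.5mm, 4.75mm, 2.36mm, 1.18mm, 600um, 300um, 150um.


FM = sum(cumulative % retained) / 100
= 378 / 100
= 3.78

3.78


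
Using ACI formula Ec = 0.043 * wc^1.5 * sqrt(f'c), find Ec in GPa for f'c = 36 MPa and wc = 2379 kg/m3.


Ec = 0.043 * 2379^1.5 * sqrt(36) / 1000
= 29.94 GPa

29.94


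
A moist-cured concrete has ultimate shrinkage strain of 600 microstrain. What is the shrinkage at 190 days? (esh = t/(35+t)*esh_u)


esh(190) = 190 / (35 + 190) * 600
= 190 / 225 * 600
= 506.7 microstrain

506.7


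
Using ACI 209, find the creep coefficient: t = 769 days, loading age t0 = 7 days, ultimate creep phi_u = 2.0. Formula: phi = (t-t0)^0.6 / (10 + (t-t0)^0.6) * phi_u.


dt = 769 - 7 = 762
phi = 762^0.6 / (10 + 762^0.6) * 2.0
= 1.686

1.686


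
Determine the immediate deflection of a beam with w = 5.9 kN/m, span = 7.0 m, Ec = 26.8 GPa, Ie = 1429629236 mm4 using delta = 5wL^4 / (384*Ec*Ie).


Convert: L = 7.0 m = 7000 mm, Ec = 26.8 GPa = 26800 MPa
delta = 5 * 5.9 * 7000^4 / (384 * 26800 * 1429629236)
= 4.81 mm

4.81


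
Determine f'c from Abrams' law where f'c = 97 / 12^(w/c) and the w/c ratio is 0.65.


f'c = 97 / 12^0.65
= 97 / 5.029
= 19.29 MPa

19.29


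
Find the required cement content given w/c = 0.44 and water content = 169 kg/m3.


Cement = water / (w/c)
= 169 / 0.44
= 384.1 kg/m3

384.1


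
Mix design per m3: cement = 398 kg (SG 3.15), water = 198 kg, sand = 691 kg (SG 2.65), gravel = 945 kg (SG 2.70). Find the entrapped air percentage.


Vol cement = 398 / (3.15 * 1000) = 0.126349 m3
Vol water = 198 / 1000 = 0.198 m3
Vol sand = 691 / (2.65 * 1000) = 0.260755 m3
Vol gravel = 945 / (2.70 * 1000) = 0.35 m3
Total solid + water volume = 0.935104 m3
Air = (1 - 0.935104) * 100 = 6.49%

6.49


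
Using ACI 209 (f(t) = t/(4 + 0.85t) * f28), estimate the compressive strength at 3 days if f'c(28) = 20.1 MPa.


f(3) = 3 / (4 + 0.85 * 3) * 20.1
= 3 / 6.55 * 20.1
= 9.21 MPa

9.21


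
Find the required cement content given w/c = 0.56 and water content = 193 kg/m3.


Cement = water / (w/c)
= 193 / 0.56
= 344.6 kg/m3

344.6


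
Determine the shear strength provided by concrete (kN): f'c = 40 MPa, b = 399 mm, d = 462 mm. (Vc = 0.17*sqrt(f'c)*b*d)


Vc = 0.17 * sqrt(40) * 399 * 462 / 1000
= 198.2 kN

198.2


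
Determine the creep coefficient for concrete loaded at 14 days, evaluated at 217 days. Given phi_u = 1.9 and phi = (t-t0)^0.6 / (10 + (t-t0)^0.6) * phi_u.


dt = 217 - 14 = 203
phi = 203^0.6 / (10 + 203^0.6) * 1.9
= 1.345

1.345


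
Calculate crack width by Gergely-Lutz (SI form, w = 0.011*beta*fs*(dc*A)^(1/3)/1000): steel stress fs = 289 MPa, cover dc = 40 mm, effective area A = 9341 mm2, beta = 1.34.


w = 0.011 * beta * fs * (dc * A)^(1/3) / 1000
= 0.011 * 1.34 * 289 * (40 * 9341)^(1/3) / 1000
= 0.307 mm

0.307


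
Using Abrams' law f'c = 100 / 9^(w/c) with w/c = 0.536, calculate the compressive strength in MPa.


f'c = 100 / 9^0.536
= 100 / 3.247
= 30.8 MPa

30.8


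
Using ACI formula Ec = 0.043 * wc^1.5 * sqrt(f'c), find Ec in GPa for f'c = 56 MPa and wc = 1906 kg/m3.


Ec = 0.043 * 1906^1.5 * sqrt(56) / 1000
= 26.78 GPa

26.78


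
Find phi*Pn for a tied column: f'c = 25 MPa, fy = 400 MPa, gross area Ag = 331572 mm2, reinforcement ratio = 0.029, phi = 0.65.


Ast = rho * Ag = 0.029 * 331572 = 9615.588 mm2
phi*Pn = 0.65 * 0.80 * (0.85 * 25 * (331572 - 9615.588) + 400 * 9615.588) / 1000
= 5557.66 kN

5557.66


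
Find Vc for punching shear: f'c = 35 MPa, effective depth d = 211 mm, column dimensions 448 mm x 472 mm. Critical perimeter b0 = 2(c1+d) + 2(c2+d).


b0 = 2*(448 + 211) + 2*(472 + 211) = 2684 mm
Vc = 0.33 * sqrt(35) * 2684 * 211 / 1000
= 1105.64 kN

1105.64


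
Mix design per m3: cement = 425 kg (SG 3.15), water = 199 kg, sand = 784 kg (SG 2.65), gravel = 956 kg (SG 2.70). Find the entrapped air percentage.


Vol cement = 425 / (3.15 * 1000) = 0.134921 m3
Vol water = 199 / 1000 = 0.199 m3
Vol sand = 784 / (2.65 * 1000) = 0.295849 m3
Vol gravel = 956 / (2.70 * 1000) = 0.354074 m3
Total solid + water volume = 0.983844 m3
Air = (1 - 0.983844) * 100 = 1.62%

1.62


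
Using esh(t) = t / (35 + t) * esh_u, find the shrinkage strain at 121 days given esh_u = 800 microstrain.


esh(121) = 121 / (35 + 121) * 800
= 121 / 156 * 800
= 620.5 microstrain

620.5


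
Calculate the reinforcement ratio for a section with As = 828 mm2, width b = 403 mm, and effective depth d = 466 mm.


rho = As / (b * d)
= 828 / (403 * 466)
= 0.0044

0.0044


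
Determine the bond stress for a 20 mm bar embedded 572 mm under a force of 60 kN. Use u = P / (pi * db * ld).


u = P / (pi * db * ld)
= 60 * 1000 / (pi * 20 * 572)
= 1.669 MPa

1.669


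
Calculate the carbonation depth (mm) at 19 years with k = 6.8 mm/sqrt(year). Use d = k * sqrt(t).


depth = k * sqrt(t)
= 6.8 * sqrt(19)
= 29.64 mm

29.64


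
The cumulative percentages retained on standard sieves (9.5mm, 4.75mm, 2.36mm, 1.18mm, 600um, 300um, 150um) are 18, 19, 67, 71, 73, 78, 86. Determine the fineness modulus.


FM = sum(cumulative % retained) / 100
= 412 / 100
= 4.12

4.12


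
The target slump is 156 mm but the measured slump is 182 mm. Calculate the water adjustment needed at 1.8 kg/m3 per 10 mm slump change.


Difference = 156 - 182 = -26 mm
Water adjustment = -26 * 1.8 / 10 = -4.7 kg/m3

-4.7


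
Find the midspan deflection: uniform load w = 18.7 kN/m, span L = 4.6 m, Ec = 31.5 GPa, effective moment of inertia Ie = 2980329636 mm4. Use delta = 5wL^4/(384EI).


Convert: L = 4.6 m = 4600 mm, Ec = 31.5 GPa = 31500 MPa
delta = 5 * 18.7 * 4600^4 / (384 * 31500 * 2980329636)
= 1.16 mm

1.16


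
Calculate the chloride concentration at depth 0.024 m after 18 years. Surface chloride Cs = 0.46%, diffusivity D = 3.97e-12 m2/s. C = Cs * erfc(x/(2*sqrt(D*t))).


t_seconds = 18 * 365.25 * 24 * 3600 = 568036800.0 s
arg = 0.024 / (2 * sqrt(3.97e-12 * 568036800.0))
= 0.2527
erfc(0.2527) = 0.7208
C = 0.46 * 0.7208 = 0.3316%

0.3316


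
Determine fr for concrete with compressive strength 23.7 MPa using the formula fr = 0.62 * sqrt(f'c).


fr = 0.62 * sqrt(23.7)
= 3.018 MPa

3.018


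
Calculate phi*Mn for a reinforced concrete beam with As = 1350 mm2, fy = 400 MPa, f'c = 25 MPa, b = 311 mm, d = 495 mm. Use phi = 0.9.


a = As * fy / (0.85 * f'c * b)
= 1350 * 400 / (0.85 * 25 * 311)
= 81.7099 mm
Mn = As * fy * (d - a/2) / 10^6
= 245.2383 kN-m
phi*Mn = 0.9 * 245.2383 = 220.71 kN-m

220.71


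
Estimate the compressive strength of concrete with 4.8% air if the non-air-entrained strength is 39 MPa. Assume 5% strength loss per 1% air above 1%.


Strength loss = (4.8 - 1) * 5 = 19.0%
f'c = 39 * (1 - 19.0/100)
= 31.59 MPa

31.59


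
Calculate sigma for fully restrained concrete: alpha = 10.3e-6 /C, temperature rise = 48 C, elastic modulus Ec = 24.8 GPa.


sigma = alpha * dT * Ec
= 10.3e-6 * 48 * 24.8 * 1000
= 12.261 MPa

12.261


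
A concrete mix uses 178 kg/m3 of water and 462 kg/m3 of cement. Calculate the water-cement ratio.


w/c = water / cement
w/c = 178 / 462 = 0.385

0.385


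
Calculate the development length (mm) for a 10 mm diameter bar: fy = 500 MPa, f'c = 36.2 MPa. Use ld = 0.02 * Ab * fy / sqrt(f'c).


Ab = pi * 10^2 / 4 = 78.54 mm2
ld = 0.02 * 78.54 * 500 / sqrt(36.2)
= 130.5 mm

130.5


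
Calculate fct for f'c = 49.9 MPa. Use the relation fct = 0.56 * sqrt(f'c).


fct = 0.56 * sqrt(49.9)
= 0.56 * 7.064
= 3.956 MPa

3.956


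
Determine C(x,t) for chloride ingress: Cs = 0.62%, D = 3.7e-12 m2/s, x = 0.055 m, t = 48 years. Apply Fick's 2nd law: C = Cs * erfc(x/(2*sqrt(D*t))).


t_seconds = 48 * 365.25 * 24 * 3600 = 1514764800.0 s
arg = 0.055 / (2 * sqrt(3.7e-12 * 1514764800.0))
= 0.3673
erfc(0.3673) = 0.6034
C = 0.62 * 0.6034 = 0.3741%

0.3741


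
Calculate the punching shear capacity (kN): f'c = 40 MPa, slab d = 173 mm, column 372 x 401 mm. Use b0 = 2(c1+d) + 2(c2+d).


b0 = 2*(372 + 173) + 2*(401 + 173) = 2238 mm
Vc = 0.33 * sqrt(40) * 2238 * 173 / 1000
= 808.07 kN

808.07


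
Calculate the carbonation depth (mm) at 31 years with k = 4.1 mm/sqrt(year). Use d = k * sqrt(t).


depth = k * sqrt(t)
= 4.1 * sqrt(31)
= 22.83 mm

22.83


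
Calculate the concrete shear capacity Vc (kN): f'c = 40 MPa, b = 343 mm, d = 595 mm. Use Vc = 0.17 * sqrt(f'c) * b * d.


Vc = 0.17 * sqrt(40) * 343 * 595 / 1000
= 219.43 kN

219.43


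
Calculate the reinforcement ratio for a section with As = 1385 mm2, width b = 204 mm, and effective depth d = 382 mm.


rho = As / (b * d)
= 1385 / (204 * 382)
= 0.0178

0.0178


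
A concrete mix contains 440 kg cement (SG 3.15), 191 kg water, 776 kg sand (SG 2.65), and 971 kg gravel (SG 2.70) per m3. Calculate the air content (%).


Vol cement = 440 / (3.15 * 1000) = 0.139683 m3
Vol water = 191 / 1000 = 0.191 m3
Vol sand = 776 / (2.65 * 1000) = 0.29283 m3
Vol gravel = 971 / (2.70 * 1000) = 0.35963 m3
Total solid + water volume = 0.983142 m3
Air = (1 - 0.983142) * 100 = 1.69%

1.69


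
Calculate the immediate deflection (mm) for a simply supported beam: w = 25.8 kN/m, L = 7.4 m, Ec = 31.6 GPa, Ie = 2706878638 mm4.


Convert: L = 7.4 m = 7400 mm, Ec = 31.6 GPa = 31600 MPa
delta = 5 * 25.8 * 7400^4 / (384 * 31600 * 2706878638)
= 11.78 mm

11.78


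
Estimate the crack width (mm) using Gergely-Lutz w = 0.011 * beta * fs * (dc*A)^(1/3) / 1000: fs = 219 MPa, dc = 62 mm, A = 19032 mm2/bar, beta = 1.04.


w = 0.011 * beta * fs * (dc * A)^(1/3) / 1000
= 0.011 * 1.04 * 219 * (62 * 19032)^(1/3) / 1000
= 0.265 mm

0.265


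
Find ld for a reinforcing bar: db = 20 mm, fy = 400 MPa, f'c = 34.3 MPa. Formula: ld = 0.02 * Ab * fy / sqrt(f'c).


Ab = pi * 20^2 / 4 = 314.159 mm2
ld = 0.02 * 314.159 * 400 / sqrt(34.3)
= 429.1 mm

429.1


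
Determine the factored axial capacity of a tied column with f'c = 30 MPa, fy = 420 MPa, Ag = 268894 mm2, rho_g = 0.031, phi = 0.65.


Ast = rho * Ag = 0.031 * 268894 = 8335.714 mm2
phi*Pn = 0.65 * 0.80 * (0.85 * 30 * (268894 - 8335.714) + 420 * 8335.714) / 1000
= 5275.52 kN

5275.52


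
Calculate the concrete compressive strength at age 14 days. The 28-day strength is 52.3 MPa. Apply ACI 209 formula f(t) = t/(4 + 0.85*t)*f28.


f(14) = 14 / (4 + 0.85 * 14) * 52.3
= 14 / 15.9 * 52.3
= 46.05 MPa

46.05


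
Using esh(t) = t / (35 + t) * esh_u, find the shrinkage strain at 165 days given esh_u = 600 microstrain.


esh(165) = 165 / (35 + 165) * 600
= 165 / 200 * 600
= 495.0 microstrain

495.0


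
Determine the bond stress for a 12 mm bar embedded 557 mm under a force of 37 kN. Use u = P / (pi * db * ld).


u = P / (pi * db * ld)
= 37 * 1000 / (pi * 12 * 557)
= 1.762 MPa

1.762


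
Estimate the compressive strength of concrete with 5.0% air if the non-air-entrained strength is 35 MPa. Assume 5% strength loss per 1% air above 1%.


Strength loss = (5.0 - 1) * 5 = 20.0%
f'c = 35 * (1 - 20.0/100)
= 28.0 MPa

28.0


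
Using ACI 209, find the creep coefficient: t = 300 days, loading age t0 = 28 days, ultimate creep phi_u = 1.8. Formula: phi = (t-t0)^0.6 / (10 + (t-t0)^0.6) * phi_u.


dt = 300 - 28 = 272
phi = 272^0.6 / (10 + 272^0.6) * 1.8
= 1.337

1.337


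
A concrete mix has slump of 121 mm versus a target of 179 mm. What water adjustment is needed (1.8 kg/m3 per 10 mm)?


Difference = 179 - 121 = 58 mm
Water adjustment = 58 * 1.8 / 10 = 10.4 kg/m3

10.4


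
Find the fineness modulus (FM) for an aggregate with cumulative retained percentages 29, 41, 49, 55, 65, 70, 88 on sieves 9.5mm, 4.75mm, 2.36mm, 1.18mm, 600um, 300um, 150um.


FM = sum(cumulative % retained) / 100
= 397 / 100
= 3.97

3.97


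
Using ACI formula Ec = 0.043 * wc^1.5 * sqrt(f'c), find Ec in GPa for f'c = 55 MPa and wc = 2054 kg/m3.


Ec = 0.043 * 2054^1.5 * sqrt(55) / 1000
= 29.69 GPa

29.69


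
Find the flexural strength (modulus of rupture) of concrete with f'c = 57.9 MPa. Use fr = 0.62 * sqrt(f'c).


fr = 0.62 * sqrt(57.9)
= 4.718 MPa

4.718


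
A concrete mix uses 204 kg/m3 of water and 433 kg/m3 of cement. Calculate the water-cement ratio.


w/c = water / cement
w/c = 204 / 433 = 0.471

0.471


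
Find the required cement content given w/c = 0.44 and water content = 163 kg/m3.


Cement = water / (w/c)
= 163 / 0.44
= 370.5 kg/m3

370.5


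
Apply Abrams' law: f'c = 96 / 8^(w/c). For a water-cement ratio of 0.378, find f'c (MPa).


f'c = 96 / 8^0.378
= 96 / 2.195
= 43.74 MPa

43.74


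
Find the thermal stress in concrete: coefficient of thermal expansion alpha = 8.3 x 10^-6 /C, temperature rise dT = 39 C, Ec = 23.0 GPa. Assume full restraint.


sigma = alpha * dT * Ec
= 8.3e-6 * 39 * 23.0 * 1000
= 7.445 MPa

7.445


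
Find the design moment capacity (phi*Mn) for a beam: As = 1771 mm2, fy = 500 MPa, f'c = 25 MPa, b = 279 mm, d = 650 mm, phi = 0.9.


a = As * fy / (0.85 * f'c * b)
= 1771 * 500 / (0.85 * 25 * 279)
= 149.3569 mm
Mn = As * fy * (d - a/2) / 10^6
= 509.4472 kN-m
phi*Mn = 0.9 * 509.4472 = 458.5 kN-m

458.5


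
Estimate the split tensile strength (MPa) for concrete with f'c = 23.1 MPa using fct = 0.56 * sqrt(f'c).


fct = 0.56 * sqrt(23.1)
= 0.56 * 4.806
= 2.691 MPa

2.691


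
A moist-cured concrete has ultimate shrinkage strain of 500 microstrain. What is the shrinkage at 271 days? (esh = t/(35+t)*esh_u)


esh(271) = 271 / (35 + 271) * 500
= 271 / 306 * 500
= 442.8 microstrain

442.8


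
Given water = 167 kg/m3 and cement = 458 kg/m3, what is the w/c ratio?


w/c = water / cement
w/c = 167 / 458 = 0.365

0.365


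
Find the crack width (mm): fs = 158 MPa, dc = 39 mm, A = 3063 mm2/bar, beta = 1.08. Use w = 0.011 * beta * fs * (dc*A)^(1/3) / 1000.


w = 0.011 * beta * fs * (dc * A)^(1/3) / 1000
= 0.011 * 1.08 * 158 * (39 * 3063)^(1/3) / 1000
= 0.092 mm

0.092


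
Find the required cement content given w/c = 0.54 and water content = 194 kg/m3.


Cement = water / (w/c)
= 194 / 0.54
= 359.3 kg/m3

359.3


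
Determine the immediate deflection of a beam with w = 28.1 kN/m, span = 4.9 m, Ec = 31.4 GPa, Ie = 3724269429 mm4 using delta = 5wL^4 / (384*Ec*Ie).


Convert: L = 4.9 m = 4900 mm, Ec = 31.4 GPa = 31400 MPa
delta = 5 * 28.1 * 4900^4 / (384 * 31400 * 3724269429)
= 1.8 mm

1.8


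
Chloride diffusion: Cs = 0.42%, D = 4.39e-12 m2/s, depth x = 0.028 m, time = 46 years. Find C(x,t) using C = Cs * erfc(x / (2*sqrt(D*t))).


t_seconds = 46 * 365.25 * 24 * 3600 = 1451649600.0 s
arg = 0.028 / (2 * sqrt(4.39e-12 * 1451649600.0))
= 0.1754
erfc(0.1754) = 0.8041
C = 0.42 * 0.8041 = 0.3377%

0.3377


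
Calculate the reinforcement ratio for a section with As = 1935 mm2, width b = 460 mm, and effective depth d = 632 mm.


rho = As / (b * d)
= 1935 / (460 * 632)
= 0.0067

0.0067


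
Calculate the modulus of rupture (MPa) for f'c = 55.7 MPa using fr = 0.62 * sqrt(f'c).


fr = 0.62 * sqrt(55.7)
= 4.627 MPa

4.627


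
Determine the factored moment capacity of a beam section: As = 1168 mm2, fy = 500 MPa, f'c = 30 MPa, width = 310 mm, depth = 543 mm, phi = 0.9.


a = As * fy / (0.85 * f'c * b)
= 1168 * 500 / (0.85 * 30 * 310)
= 73.8773 mm
Mn = As * fy * (d - a/2) / 10^6
= 295.5398 kN-m
phi*Mn = 0.9 * 295.5398 = 265.99 kN-m

265.99


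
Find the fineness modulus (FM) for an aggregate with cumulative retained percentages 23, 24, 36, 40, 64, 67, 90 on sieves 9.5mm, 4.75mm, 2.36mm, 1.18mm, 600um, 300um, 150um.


FM = sum(cumulative % retained) / 100
= 344 / 100
= 3.44

3.44


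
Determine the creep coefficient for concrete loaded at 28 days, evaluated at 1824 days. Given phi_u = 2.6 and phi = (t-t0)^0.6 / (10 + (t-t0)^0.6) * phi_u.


dt = 1824 - 28 = 1796
phi = 1796^0.6 / (10 + 1796^0.6) * 2.6
= 2.339

2.339


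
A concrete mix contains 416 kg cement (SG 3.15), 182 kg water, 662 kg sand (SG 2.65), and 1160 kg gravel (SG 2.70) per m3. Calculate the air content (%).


Vol cement = 416 / (3.15 * 1000) = 0.132063 m3
Vol water = 182 / 1000 = 0.182 m3
Vol sand = 662 / (2.65 * 1000) = 0.249811 m3
Vol gravel = 1160 / (2.70 * 1000) = 0.42963 m3
Total solid + water volume = 0.993504 m3
Air = (1 - 0.993504) * 100 = 0.65%

0.65


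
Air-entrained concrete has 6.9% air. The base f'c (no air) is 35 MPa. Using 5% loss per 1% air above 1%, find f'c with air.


Strength loss = (6.9 - 1) * 5 = 29.5%
f'c = 35 * (1 - 29.5/100)
= 24.68 MPa

24.68


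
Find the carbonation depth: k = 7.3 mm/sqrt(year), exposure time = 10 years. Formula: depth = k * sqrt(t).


depth = k * sqrt(t)
= 7.3 * sqrt(10)
= 23.08 mm

23.08


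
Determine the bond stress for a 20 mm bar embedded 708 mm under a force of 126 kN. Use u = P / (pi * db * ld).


u = P / (pi * db * ld)
= 126 * 1000 / (pi * 20 * 708)
= 2.832 MPa

2.832


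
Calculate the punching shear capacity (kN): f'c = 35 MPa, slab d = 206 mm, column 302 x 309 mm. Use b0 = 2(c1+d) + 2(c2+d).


b0 = 2*(302 + 206) + 2*(309 + 206) = 2046 mm
Vc = 0.33 * sqrt(35) * 2046 * 206 / 1000
= 822.85 kN

822.85


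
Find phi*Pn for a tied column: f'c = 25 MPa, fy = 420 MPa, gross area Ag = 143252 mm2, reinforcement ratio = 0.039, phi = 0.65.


Ast = rho * Ag = 0.039 * 143252 = 5586.828 mm2
phi*Pn = 0.65 * 0.80 * (0.85 * 25 * (143252 - 5586.828) + 420 * 5586.828) / 1000
= 2741.36 kN

2741.36


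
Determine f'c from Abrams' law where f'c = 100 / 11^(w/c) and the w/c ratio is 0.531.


f'c = 100 / 11^0.531
= 100 / 3.573
= 27.99 MPa

27.99


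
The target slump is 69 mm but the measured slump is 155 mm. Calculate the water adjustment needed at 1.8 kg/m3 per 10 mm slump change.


Difference = 69 - 155 = -86 mm
Water adjustment = -86 * 1.8 / 10 = -15.5 kg/m3

-15.5


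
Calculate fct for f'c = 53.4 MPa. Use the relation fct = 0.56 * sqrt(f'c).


fct = 0.56 * sqrt(53.4)
= 0.56 * 7.308
= 4.092 MPa

4.092


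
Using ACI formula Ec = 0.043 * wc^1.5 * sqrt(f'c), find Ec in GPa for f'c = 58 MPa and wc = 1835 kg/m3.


Ec = 0.043 * 1835^1.5 * sqrt(58) / 1000
= 25.74 GPa

25.74


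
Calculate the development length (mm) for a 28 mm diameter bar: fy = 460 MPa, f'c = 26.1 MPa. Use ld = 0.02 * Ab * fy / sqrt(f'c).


Ab = pi * 28^2 / 4 = 615.752 mm2
ld = 0.02 * 615.752 * 460 / sqrt(26.1)
= 1108.9 mm

1108.9


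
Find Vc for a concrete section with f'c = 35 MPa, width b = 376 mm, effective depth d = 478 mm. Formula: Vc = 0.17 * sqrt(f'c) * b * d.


Vc = 0.17 * sqrt(35) * 376 * 478 / 1000
= 180.76 kN

180.76


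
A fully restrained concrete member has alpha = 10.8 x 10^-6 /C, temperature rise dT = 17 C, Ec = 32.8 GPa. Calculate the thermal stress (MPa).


sigma = alpha * dT * Ec
= 10.8e-6 * 17 * 32.8 * 1000
= 6.022 MPa

6.022


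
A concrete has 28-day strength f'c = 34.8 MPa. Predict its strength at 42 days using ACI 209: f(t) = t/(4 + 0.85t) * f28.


f(42) = 42 / (4 + 0.85 * 42) * 34.8
= 42 / 39.7 * 34.8
= 36.82 MPa

36.82


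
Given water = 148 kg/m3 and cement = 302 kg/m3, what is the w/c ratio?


w/c = water / cement
w/c = 148 / 302 = 0.49

0.49


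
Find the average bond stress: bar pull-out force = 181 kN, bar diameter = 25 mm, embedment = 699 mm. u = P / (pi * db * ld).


u = P / (pi * db * ld)
= 181 * 1000 / (pi * 25 * 699)
= 3.297 MPa

3.297


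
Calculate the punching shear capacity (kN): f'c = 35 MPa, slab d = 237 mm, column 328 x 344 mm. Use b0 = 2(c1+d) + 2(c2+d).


b0 = 2*(328 + 237) + 2*(344 + 237) = 2292 mm
Vc = 0.33 * sqrt(35) * 2292 * 237 / 1000
= 1060.5 kN

1060.5


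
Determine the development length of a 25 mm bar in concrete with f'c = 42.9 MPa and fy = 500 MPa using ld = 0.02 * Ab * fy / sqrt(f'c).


Ab = pi * 25^2 / 4 = 490.874 mm2
ld = 0.02 * 490.874 * 500 / sqrt(42.9)
= 749.4 mm

749.4


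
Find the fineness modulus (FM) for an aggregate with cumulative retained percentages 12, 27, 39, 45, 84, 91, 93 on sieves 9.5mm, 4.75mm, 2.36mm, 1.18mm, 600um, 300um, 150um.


FM = sum(cumulative % retained) / 100
= 391 / 100
= 3.91

3.91


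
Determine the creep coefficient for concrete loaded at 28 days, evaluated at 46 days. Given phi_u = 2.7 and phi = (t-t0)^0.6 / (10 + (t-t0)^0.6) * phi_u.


dt = 46 - 28 = 18
phi = 18^0.6 / (10 + 18^0.6) * 2.7
= 0.976

0.976


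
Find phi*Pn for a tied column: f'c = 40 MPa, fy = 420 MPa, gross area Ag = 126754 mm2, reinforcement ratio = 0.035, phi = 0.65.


Ast = rho * Ag = 0.035 * 126754 = 4436.39 mm2
phi*Pn = 0.65 * 0.80 * (0.85 * 40 * (126754 - 4436.39) + 420 * 4436.39) / 1000
= 3131.48 kN

3131.48


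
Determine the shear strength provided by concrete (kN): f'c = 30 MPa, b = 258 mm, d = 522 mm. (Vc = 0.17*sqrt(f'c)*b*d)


Vc = 0.17 * sqrt(30) * 258 * 522 / 1000
= 125.4 kN

125.4


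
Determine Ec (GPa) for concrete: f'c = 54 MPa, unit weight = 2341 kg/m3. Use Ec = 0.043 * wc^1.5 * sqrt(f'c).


Ec = 0.043 * 2341^1.5 * sqrt(54) / 1000
= 35.79 GPa

35.79


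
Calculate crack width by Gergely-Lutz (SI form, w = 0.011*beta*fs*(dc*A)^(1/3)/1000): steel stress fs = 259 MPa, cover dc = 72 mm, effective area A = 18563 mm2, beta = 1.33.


w = 0.011 * beta * fs * (dc * A)^(1/3) / 1000
= 0.011 * 1.33 * 259 * (72 * 18563)^(1/3) / 1000
= 0.417 mm

0.417


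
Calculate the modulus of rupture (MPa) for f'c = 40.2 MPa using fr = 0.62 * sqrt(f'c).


fr = 0.62 * sqrt(40.2)
= 3.931 MPa

3.931


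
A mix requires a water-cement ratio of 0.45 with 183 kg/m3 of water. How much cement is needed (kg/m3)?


Cement = water / (w/c)
= 183 / 0.45
= 406.7 kg/m3

406.7


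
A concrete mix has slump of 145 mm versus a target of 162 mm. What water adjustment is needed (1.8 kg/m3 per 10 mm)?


Difference = 162 - 145 = 17 mm
Water adjustment = 17 * 1.8 / 10 = 3.1 kg/m3

3.1


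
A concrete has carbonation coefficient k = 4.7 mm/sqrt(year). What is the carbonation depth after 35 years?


depth = k * sqrt(t)
= 4.7 * sqrt(35)
= 27.81 mm

27.81


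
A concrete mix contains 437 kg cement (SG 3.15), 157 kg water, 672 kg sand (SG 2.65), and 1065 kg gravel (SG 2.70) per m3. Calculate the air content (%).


Vol cement = 437 / (3.15 * 1000) = 0.13873 m3
Vol water = 157 / 1000 = 0.157 m3
Vol sand = 672 / (2.65 * 1000) = 0.253585 m3
Vol gravel = 1065 / (2.70 * 1000) = 0.394444 m3
Total solid + water volume = 0.94376 m3
Air = (1 - 0.94376) * 100 = 5.62%

5.62


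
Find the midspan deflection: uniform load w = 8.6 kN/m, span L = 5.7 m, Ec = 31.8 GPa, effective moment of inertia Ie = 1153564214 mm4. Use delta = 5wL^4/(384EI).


Convert: L = 5.7 m = 5700 mm, Ec = 31.8 GPa = 31800 MPa
delta = 5 * 8.6 * 5700^4 / (384 * 31800 * 1153564214)
= 3.22 mm

3.22


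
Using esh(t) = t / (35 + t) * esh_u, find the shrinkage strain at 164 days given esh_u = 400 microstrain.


esh(164) = 164 / (35 + 164) * 400
= 164 / 199 * 400
= 329.6 microstrain

329.6


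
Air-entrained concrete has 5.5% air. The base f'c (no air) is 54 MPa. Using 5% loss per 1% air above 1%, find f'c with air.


Strength loss = (5.5 - 1) * 5 = 22.5%
f'c = 54 * (1 - 22.5/100)
= 41.85 MPa

41.85


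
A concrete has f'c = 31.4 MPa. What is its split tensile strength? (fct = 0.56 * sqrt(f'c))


fct = 0.56 * sqrt(31.4)
= 0.56 * 5.604
= 3.138 MPa

3.138


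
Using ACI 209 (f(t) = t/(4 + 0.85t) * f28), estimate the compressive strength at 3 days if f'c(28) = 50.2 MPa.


f(3) = 3 / (4 + 0.85 * 3) * 50.2
= 3 / 6.55 * 50.2
= 22.99 MPa

22.99


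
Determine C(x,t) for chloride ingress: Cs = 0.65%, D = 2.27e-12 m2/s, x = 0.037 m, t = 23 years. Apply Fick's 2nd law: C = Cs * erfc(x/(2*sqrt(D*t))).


t_seconds = 23 * 365.25 * 24 * 3600 = 725824800.0 s
arg = 0.037 / (2 * sqrt(2.27e-12 * 725824800.0))
= 0.4558
erfc(0.4558) = 0.5192
C = 0.65 * 0.5192 = 0.3375%

0.3375


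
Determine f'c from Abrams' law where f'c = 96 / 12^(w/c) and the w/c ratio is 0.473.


f'c = 96 / 12^0.473
= 96 / 3.239
= 29.64 MPa

29.64
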